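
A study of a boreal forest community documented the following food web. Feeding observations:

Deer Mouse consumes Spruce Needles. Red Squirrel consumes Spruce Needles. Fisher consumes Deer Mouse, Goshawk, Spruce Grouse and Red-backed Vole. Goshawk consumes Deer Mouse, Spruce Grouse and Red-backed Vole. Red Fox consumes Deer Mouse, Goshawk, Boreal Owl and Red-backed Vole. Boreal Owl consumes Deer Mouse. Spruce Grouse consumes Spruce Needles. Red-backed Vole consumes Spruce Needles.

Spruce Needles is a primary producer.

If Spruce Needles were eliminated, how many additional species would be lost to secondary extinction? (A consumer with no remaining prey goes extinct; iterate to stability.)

Remove Spruce Needles.
Round 1: Deer Mouse (all prey gone), Red-backed Vole (all prey gone), Red Squirrel (all prey gone), Spruce Grouse (all prey gone) → extinct.
Round 2: Goshawk (all prey gone), Boreal Owl (all prey gone) → extinct.
Round 3: Red Fox (all prey gone), Fisher (all prey gone) → extinct.
No further losses. Total secondary extinctions: 8.

8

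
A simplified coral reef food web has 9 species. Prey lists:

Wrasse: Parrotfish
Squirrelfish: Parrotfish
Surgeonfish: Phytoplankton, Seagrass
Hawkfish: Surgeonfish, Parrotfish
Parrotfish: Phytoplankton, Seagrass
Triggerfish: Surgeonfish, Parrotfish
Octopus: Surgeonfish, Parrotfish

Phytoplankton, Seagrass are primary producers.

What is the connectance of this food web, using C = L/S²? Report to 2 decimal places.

The web has S = 9 species and L = 12 feeding links.
C = L / S² = 12 / 81 = 0.1481 ≈ 0.15.

C = 0.15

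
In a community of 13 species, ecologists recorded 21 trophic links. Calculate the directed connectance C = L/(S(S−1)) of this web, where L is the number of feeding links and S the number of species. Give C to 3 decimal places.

The web has S = 13 species and L = 21 feeding links.
C = L / (S(S−1)) = 21 / 156 = 0.1346 ≈ 0.135.

C = 0.135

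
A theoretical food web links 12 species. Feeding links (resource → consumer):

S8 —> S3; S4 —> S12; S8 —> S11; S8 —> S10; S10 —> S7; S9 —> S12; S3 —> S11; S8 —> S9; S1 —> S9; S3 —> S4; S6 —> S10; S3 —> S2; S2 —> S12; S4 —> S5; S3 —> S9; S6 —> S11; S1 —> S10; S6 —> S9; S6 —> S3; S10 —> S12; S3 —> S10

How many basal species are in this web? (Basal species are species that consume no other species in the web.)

3

Basal species (no prey listed): S8, S1, S6.
Count: 3.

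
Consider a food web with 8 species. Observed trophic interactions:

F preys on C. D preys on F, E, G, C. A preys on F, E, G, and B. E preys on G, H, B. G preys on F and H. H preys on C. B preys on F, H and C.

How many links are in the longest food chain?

4 links

One longest chain: C → F → B → E → D.
It has 5 species and 4 links.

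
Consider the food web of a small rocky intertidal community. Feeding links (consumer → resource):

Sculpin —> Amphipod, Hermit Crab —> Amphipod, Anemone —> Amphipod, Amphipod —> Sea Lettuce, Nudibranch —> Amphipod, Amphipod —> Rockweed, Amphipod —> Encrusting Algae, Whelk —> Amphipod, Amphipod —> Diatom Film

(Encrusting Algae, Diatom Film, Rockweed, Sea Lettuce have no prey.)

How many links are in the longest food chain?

One longest chain: Encrusting Algae → Amphipod → Whelk.
It has 3 species and 2 links.

2 links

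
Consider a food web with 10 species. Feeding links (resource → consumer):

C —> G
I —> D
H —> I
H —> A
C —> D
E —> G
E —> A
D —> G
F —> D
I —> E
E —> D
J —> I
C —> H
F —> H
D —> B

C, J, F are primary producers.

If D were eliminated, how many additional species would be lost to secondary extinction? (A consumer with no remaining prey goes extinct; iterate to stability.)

1

Remove D.
Round 1: B (all prey gone) → extinct.
No further losses. Total secondary extinctions: 1.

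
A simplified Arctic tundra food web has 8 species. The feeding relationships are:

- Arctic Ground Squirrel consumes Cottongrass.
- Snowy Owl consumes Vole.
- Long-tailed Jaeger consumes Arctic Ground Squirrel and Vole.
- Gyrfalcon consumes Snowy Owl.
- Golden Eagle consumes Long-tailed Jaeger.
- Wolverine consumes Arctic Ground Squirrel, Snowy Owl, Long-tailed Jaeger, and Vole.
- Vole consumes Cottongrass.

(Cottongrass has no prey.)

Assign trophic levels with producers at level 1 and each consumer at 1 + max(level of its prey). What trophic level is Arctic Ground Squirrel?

Cottongrass is a producer → level 1.
Arctic Ground Squirrel eats Cottongrass → level 2.

Trophic level 2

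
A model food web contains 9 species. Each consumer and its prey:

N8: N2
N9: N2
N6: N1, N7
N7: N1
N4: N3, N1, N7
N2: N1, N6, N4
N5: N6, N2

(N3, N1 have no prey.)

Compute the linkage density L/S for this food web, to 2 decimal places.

There are L = 13 links among S = 9 species.
L/S = 13/9 = 1.4444 ≈ 1.44.

L/S = 1.44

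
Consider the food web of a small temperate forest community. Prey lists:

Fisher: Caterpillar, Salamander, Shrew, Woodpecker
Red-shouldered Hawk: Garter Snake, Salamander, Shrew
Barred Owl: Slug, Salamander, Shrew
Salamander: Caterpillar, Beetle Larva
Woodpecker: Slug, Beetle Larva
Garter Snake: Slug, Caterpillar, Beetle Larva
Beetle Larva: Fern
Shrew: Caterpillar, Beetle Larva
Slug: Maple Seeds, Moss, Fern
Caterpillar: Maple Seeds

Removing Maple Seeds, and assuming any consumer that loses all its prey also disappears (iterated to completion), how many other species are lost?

Remove Maple Seeds.
Round 1: Caterpillar (all prey gone) → extinct.
No further losses. Total secondary extinctions: 1.

1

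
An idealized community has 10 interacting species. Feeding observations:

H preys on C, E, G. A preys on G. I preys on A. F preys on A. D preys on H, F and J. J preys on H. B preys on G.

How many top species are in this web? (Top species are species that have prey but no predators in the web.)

Top species (has prey, but nothing eats it): B, I, D.
Count: 3.

3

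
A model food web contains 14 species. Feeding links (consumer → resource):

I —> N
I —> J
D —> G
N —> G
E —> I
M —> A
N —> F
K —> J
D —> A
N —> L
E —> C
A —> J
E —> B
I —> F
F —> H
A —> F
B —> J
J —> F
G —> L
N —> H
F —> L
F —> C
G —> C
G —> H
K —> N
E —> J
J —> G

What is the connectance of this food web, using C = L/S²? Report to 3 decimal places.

C = 0.138

The web has S = 14 species and L = 27 feeding links.
C = L / S² = 27 / 196 = 0.1378 ≈ 0.138.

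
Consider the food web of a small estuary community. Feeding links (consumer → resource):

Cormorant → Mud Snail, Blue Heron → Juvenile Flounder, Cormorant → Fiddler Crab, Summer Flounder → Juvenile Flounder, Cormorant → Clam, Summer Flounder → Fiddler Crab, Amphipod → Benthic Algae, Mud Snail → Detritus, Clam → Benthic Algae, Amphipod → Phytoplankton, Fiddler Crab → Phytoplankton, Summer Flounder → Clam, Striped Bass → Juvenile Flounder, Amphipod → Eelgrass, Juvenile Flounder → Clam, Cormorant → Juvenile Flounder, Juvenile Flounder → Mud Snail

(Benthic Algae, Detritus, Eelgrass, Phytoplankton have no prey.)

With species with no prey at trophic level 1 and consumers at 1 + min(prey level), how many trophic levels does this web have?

Basal resources (level 1): Benthic Algae, Detritus, Eelgrass, Phytoplankton.
Following each consumer down to its lowest-level prey: Benthic Algae → Clam → Juvenile Flounder → Striped Bass (levels 1 through 4).
All prey of Striped Bass (Juvenile Flounder 3) are at level 3 or above, so Striped Bass is at level 1 + 3 = 4.
Every consumer has at least one prey at level 3 or below, so none exceeds level 4.

4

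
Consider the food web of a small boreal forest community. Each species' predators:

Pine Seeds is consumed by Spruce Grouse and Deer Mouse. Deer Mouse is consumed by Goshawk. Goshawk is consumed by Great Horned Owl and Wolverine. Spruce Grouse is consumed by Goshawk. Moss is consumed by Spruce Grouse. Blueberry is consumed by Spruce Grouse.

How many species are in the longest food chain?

One longest chain: Blueberry → Spruce Grouse → Goshawk → Wolverine.
It has 4 species and 3 links.

4 species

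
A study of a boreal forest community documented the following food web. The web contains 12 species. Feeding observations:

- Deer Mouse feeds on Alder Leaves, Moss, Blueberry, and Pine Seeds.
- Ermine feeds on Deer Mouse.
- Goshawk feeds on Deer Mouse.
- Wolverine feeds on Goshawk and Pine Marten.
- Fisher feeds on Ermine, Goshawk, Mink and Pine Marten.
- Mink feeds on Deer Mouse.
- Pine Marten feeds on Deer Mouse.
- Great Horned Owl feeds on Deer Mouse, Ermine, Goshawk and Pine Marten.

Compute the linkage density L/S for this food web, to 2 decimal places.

There are L = 18 links among S = 12 species.
L/S = 18/12 = 1.5000 ≈ 1.50.

L/S = 1.50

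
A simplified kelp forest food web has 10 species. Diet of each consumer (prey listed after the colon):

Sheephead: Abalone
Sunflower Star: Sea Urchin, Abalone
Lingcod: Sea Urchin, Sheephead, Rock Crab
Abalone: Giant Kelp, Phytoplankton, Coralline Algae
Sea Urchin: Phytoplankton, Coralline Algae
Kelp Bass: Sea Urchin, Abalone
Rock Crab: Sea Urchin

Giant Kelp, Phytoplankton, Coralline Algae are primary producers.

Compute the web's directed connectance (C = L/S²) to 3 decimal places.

The web has S = 10 species and L = 14 feeding links.
C = L / S² = 14 / 100 = 0.1400 ≈ 0.140.

C = 0.140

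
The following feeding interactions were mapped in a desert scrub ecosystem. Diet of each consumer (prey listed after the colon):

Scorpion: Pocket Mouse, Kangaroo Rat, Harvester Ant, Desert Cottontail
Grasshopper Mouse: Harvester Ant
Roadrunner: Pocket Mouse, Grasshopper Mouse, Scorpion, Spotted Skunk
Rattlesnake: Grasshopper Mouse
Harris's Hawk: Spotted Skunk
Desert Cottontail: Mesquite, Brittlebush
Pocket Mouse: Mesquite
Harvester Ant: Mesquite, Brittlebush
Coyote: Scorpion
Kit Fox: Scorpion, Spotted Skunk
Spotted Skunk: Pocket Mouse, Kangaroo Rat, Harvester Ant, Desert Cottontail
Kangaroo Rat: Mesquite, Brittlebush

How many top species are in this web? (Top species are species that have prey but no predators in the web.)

5

Top species (has prey, but nothing eats it): Rattlesnake, Roadrunner, Kit Fox, Harris's Hawk, Coyote.
Count: 5.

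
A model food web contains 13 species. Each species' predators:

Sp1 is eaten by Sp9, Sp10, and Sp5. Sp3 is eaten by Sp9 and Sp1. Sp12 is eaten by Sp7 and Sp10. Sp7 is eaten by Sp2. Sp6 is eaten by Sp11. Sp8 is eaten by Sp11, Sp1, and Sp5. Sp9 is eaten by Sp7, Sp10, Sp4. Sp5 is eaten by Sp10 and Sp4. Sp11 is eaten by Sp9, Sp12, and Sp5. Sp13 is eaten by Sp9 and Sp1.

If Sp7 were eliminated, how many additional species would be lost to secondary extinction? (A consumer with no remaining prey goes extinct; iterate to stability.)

Remove Sp7.
Round 1: Sp2 (all prey gone) → extinct.
No further losses. Total secondary extinctions: 1.

1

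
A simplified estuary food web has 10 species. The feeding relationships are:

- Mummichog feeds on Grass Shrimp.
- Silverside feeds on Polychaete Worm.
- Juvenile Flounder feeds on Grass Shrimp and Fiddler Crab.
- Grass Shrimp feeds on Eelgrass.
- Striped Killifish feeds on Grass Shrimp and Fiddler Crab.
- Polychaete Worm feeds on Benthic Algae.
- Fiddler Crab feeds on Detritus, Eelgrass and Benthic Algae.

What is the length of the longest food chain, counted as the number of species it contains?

One longest chain: Eelgrass → Grass Shrimp → Mummichog.
It has 3 species and 2 links.

3 species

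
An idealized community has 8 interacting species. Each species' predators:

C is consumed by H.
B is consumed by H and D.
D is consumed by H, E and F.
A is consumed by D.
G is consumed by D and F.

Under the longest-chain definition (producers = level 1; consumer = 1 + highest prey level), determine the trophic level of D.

Trophic level 2

B is a producer → level 1.
D eats B (level 1); other prey at levels: A 1, G 1 → level 2.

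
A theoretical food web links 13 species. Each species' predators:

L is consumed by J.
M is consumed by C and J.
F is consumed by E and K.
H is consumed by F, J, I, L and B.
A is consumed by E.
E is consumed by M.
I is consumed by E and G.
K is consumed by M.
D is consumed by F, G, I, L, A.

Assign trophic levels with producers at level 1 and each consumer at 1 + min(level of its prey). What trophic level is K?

Trophic level 3

D is a producer → level 1.
F eats D → level 2.
K eats F → level 3.
No prey of K is below level 2, so 3 is the minimum.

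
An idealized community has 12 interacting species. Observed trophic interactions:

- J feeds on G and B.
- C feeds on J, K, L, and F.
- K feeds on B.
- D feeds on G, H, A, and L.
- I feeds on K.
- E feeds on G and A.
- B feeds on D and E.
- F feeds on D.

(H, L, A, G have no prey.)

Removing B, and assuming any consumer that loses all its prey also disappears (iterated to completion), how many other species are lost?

2

Remove B.
Round 1: K (all prey gone) → extinct.
Round 2: I (all prey gone) → extinct.
No further losses. Total secondary extinctions: 2.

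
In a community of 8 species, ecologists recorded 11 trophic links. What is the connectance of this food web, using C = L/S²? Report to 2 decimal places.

The web has S = 8 species and L = 11 feeding links.
C = L / S² = 11 / 64 = 0.1719 ≈ 0.17.

C = 0.17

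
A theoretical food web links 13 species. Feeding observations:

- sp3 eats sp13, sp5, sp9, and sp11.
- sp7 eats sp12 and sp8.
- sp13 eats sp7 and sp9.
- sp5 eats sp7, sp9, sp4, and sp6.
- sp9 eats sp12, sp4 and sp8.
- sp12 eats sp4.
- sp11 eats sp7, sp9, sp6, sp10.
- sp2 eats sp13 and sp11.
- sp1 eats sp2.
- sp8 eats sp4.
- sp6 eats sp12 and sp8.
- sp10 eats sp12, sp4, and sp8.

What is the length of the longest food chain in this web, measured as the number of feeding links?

5 links

One longest chain: sp4 → sp8 → sp9 → sp13 → sp2 → sp1.
It has 6 species and 5 links.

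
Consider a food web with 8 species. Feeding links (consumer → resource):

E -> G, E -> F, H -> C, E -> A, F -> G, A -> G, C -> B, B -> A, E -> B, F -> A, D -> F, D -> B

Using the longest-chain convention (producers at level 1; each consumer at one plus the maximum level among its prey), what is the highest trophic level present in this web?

5

Producers (level 1): G.
G → A → B → C → H gives H level 5.
No species has a prey at level 5, so no species reaches level 6.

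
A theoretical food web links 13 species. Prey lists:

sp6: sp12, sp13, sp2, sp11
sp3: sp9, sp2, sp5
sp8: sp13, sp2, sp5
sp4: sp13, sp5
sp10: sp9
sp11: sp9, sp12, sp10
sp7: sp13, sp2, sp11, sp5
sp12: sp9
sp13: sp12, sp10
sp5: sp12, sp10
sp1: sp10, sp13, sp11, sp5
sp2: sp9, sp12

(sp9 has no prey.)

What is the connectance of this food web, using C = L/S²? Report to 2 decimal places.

The web has S = 13 species and L = 31 feeding links.
C = L / S² = 31 / 169 = 0.1834 ≈ 0.18.

C = 0.18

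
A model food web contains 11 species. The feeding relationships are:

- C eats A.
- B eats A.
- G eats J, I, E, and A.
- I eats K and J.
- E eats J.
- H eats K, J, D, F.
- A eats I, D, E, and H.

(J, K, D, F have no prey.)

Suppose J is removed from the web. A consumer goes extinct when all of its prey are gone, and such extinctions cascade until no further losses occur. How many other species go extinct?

Remove J.
Round 1: E (all prey gone) → extinct.
No further losses. Total secondary extinctions: 1.

1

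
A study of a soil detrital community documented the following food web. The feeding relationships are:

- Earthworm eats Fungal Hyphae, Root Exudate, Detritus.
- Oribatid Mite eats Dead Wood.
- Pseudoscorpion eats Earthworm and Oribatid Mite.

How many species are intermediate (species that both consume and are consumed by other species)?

2

Intermediate species (has both prey and predators): Oribatid Mite, Earthworm.
Count: 2.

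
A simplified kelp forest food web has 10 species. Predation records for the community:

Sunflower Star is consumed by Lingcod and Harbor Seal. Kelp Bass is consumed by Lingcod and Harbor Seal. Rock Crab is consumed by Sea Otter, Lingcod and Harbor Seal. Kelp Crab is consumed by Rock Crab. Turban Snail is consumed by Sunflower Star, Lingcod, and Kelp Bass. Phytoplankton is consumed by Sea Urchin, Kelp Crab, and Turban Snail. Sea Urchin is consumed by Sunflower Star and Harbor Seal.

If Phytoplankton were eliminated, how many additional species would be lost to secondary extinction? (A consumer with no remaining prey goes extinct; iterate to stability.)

Remove Phytoplankton.
Round 1: Kelp Crab (all prey gone), Sea Urchin (all prey gone), Turban Snail (all prey gone) → extinct.
Round 2: Sunflower Star (all prey gone), Kelp Bass (all prey gone), Rock Crab (all prey gone) → extinct.
Round 3: Lingcod (all prey gone), Harbor Seal (all prey gone), Sea Otter (all prey gone) → extinct.
No further losses. Total secondary extinctions: 9.

9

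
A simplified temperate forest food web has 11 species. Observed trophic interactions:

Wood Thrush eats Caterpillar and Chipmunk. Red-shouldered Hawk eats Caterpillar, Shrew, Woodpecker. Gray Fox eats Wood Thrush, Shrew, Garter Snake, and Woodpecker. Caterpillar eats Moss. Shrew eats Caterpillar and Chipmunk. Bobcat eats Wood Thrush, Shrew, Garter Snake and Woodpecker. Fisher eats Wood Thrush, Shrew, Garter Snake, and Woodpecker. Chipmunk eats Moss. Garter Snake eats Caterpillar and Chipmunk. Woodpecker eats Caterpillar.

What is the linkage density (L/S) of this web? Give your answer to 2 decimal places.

L/S = 2.18

There are L = 24 links among S = 11 species.
L/S = 24/11 = 2.1818 ≈ 2.18.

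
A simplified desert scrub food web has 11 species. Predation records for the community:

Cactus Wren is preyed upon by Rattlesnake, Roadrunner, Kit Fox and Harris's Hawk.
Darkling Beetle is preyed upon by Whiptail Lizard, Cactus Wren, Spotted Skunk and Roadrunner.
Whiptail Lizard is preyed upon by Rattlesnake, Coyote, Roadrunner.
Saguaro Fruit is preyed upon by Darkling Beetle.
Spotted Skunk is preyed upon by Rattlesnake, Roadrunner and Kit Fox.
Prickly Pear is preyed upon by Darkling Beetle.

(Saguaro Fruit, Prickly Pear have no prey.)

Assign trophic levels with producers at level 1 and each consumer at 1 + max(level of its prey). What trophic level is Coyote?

Trophic level 4

Saguaro Fruit is a producer → level 1.
Darkling Beetle eats Saguaro Fruit (level 1); other prey at levels: Prickly Pear 1 → level 2.
Whiptail Lizard eats Darkling Beetle → level 3.
Coyote eats Whiptail Lizard → level 4.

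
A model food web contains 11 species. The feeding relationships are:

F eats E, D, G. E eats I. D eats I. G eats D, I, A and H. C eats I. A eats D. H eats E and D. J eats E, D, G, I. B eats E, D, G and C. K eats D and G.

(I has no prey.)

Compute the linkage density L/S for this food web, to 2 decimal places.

L/S = 2.09

There are L = 23 links among S = 11 species.
L/S = 23/11 = 2.0909 ≈ 2.09.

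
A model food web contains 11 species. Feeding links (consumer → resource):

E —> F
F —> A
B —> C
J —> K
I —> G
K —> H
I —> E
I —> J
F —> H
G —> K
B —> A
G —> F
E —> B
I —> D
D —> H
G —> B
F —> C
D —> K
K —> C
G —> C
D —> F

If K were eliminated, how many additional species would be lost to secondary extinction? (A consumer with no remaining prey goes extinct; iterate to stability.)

1

Remove K.
Round 1: J (all prey gone) → extinct.
No further losses. Total secondary extinctions: 1.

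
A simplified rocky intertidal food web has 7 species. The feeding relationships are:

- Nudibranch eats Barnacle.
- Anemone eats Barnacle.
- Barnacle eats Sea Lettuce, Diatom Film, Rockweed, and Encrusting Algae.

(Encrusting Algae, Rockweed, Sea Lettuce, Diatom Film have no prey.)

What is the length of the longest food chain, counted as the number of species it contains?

One longest chain: Encrusting Algae → Barnacle → Anemone.
It has 3 species and 2 links.

3 species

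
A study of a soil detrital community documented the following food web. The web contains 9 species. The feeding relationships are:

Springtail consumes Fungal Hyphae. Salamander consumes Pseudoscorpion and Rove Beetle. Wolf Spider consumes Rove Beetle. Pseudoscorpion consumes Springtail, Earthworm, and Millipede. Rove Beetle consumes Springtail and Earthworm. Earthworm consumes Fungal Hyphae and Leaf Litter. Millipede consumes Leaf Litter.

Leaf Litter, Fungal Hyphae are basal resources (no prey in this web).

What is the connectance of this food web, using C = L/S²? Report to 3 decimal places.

C = 0.148

The web has S = 9 species and L = 12 feeding links.
C = L / S² = 12 / 81 = 0.1481 ≈ 0.148.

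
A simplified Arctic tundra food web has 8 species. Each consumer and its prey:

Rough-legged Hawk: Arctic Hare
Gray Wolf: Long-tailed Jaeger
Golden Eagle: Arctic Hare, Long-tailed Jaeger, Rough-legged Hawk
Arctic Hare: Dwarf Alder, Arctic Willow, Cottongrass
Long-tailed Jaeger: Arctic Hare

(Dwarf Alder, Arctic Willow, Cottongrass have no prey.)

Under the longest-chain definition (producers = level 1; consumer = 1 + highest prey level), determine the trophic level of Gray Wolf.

Dwarf Alder is a producer → level 1.
Arctic Hare eats Dwarf Alder (level 1); other prey at levels: Arctic Willow 1, Cottongrass 1 → level 2.
Long-tailed Jaeger eats Arctic Hare → level 3.
Gray Wolf eats Long-tailed Jaeger → level 4.

Trophic level 4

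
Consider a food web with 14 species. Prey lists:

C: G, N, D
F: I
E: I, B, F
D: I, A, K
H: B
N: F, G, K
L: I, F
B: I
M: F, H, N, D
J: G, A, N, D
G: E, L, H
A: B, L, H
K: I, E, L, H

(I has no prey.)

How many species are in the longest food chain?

One longest chain: I → B → E → K → N → M.
It has 6 species and 5 links.

6 species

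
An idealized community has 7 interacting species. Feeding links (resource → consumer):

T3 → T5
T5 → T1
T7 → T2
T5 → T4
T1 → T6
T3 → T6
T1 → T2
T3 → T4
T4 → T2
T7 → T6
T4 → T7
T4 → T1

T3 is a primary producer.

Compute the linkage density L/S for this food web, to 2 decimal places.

L/S = 1.71

There are L = 12 links among S = 7 species.
L/S = 12/7 = 1.7143 ≈ 1.71.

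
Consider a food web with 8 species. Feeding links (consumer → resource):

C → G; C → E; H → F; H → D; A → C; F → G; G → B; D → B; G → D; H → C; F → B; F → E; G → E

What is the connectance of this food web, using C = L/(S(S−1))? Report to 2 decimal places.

C = 0.23

The web has S = 8 species and L = 13 feeding links.
C = L / (S(S−1)) = 13 / 56 = 0.2321 ≈ 0.23.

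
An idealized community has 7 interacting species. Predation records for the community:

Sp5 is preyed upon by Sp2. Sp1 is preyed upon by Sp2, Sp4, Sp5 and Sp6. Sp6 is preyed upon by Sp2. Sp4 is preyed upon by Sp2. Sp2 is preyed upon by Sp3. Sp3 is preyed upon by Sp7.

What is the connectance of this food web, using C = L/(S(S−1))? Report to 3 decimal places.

C = 0.214

The web has S = 7 species and L = 9 feeding links.
C = L / (S(S−1)) = 9 / 42 = 0.2143 ≈ 0.214.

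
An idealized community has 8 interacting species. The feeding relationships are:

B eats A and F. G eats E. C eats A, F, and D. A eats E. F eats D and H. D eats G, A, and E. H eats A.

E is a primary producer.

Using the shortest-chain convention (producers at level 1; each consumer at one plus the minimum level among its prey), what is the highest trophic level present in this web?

Producers (level 1): E.
Following each consumer down to its lowest-level prey: E → A → H (levels 1 through 3).
All prey of H (A 2) are at level 2 or above, so H is at level 1 + 2 = 3.
Every consumer has at least one prey at level 2 or below, so none exceeds level 3.

3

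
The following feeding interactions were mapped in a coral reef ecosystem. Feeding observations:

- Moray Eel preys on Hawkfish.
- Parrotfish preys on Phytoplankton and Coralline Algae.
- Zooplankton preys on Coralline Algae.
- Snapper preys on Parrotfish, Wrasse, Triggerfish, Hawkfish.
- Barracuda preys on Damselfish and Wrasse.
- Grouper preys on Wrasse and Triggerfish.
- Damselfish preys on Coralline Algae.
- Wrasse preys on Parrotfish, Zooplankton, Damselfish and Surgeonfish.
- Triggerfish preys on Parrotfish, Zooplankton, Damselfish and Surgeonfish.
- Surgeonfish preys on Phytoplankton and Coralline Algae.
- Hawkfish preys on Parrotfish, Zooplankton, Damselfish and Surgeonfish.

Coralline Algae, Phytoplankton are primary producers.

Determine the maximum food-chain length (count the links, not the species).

One longest chain: Coralline Algae → Damselfish → Triggerfish → Grouper.
It has 4 species and 3 links.

3 links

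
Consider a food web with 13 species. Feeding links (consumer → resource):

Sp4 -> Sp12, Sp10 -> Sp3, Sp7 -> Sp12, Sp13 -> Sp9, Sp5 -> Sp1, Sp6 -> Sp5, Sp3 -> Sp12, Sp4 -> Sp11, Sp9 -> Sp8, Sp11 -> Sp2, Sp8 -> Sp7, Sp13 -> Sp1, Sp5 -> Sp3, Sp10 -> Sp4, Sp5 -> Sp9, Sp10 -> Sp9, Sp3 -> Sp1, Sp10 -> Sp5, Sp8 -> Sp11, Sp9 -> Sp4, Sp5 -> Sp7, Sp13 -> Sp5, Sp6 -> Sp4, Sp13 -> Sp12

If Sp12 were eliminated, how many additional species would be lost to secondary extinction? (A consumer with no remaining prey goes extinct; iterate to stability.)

1

Remove Sp12.
Round 1: Sp7 (all prey gone) → extinct.
No further losses. Total secondary extinctions: 1.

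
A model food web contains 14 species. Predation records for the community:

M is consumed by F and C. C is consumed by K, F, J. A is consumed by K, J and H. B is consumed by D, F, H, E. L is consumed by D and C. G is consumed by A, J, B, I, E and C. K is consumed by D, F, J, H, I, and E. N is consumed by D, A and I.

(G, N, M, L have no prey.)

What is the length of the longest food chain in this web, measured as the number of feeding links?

One longest chain: G → C → K → F.
It has 4 species and 3 links.

3 links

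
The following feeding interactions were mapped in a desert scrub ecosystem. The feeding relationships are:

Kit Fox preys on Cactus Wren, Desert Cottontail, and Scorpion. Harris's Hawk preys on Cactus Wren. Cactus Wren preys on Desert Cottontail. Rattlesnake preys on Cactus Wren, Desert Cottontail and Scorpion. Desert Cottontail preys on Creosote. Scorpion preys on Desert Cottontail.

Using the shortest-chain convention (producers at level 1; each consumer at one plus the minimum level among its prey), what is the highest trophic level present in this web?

Producers (level 1): Creosote.
Following each consumer down to its lowest-level prey: Creosote → Desert Cottontail → Cactus Wren → Harris's Hawk (levels 1 through 4).
All prey of Harris's Hawk (Cactus Wren 3) are at level 3 or above, so Harris's Hawk is at level 1 + 3 = 4.
Every consumer has at least one prey at level 3 or below, so none exceeds level 4.

4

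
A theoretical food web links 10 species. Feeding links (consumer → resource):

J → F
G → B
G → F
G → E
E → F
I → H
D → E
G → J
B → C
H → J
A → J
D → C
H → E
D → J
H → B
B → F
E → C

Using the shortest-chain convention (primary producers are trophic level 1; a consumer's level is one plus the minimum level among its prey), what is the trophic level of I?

Trophic level 4

C is a producer → level 1.
B eats C → level 2.
H eats B → level 3.
I eats H → level 4.
No prey of I is below level 3, so 4 is the minimum.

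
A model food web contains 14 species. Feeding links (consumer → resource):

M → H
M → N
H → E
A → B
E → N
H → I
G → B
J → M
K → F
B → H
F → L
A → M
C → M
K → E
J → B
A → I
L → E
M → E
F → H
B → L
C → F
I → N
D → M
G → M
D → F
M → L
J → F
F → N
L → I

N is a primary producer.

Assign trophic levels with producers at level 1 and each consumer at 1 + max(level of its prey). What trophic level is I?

N is a producer → level 1.
I eats N → level 2.

Trophic level 2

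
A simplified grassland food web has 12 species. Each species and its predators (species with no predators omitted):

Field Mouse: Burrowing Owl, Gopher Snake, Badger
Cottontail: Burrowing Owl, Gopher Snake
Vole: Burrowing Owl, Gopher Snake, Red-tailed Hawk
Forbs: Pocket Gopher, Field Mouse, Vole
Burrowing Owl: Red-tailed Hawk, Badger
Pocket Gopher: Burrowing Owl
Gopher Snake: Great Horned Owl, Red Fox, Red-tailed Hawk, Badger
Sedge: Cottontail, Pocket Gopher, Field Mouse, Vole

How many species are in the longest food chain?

4 species

One longest chain: Sedge → Cottontail → Gopher Snake → Great Horned Owl.
It has 4 species and 3 links.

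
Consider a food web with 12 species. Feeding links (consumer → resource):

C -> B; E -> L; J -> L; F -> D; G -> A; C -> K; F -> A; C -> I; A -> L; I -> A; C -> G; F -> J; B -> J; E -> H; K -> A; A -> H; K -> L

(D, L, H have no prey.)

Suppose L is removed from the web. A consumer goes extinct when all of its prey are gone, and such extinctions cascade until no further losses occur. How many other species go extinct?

2

Remove L.
Round 1: J (all prey gone) → extinct.
Round 2: B (all prey gone) → extinct.
No further losses. Total secondary extinctions: 2.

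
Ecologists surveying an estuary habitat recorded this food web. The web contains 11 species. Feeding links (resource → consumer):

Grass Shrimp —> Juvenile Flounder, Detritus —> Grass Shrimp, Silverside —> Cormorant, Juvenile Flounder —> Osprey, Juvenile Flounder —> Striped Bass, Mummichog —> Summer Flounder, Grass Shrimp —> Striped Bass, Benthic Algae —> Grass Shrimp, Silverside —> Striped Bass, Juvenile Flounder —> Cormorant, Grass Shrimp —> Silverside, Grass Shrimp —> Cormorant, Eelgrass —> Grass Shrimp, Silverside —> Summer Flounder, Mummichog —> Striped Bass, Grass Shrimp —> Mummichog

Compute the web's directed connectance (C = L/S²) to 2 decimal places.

The web has S = 11 species and L = 16 feeding links.
C = L / S² = 16 / 121 = 0.1322 ≈ 0.13.

C = 0.13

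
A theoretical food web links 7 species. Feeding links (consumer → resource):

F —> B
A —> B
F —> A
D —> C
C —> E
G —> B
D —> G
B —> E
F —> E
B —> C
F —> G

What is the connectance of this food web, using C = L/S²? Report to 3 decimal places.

The web has S = 7 species and L = 11 feeding links.
C = L / S² = 11 / 49 = 0.2245 ≈ 0.224.

C = 0.224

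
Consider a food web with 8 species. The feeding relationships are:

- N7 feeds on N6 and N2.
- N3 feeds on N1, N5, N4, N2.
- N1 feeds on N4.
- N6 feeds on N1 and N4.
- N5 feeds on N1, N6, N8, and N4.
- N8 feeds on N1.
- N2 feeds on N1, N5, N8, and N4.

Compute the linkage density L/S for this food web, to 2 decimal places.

There are L = 18 links among S = 8 species.
L/S = 18/8 = 2.2500 ≈ 2.25.

L/S = 2.25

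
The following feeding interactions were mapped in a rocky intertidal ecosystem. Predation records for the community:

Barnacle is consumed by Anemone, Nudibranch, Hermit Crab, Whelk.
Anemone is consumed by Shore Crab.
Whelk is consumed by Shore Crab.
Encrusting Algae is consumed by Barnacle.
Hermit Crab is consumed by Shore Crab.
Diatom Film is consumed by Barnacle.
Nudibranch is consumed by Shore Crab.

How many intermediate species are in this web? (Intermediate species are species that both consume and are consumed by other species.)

Intermediate species (has both prey and predators): Barnacle, Nudibranch, Anemone, Hermit Crab, Whelk.
Count: 5.

5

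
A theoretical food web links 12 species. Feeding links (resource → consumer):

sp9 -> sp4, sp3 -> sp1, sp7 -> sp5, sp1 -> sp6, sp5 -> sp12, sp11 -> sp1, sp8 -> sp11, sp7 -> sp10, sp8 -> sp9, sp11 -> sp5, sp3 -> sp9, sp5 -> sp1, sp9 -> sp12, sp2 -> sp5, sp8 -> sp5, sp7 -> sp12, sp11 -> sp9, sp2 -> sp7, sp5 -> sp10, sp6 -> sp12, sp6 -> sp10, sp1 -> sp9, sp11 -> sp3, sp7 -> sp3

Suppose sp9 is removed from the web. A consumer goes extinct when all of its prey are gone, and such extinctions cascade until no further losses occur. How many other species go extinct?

Remove sp9.
Round 1: sp4 (all prey gone) → extinct.
No further losses. Total secondary extinctions: 1.

1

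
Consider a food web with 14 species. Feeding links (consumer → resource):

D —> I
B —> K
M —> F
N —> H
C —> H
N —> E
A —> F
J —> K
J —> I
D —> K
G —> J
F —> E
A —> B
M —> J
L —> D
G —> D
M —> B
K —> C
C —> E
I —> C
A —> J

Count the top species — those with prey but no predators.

Top species (has prey, but nothing eats it): N, L, G, M, A.
Count: 5.

5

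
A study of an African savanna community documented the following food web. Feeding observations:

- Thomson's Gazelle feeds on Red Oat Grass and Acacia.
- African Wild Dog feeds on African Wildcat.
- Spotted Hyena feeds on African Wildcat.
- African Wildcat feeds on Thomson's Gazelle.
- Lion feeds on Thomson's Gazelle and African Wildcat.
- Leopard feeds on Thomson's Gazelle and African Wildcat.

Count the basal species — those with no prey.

2

Basal species (no prey listed): Acacia, Red Oat Grass.
Count: 2.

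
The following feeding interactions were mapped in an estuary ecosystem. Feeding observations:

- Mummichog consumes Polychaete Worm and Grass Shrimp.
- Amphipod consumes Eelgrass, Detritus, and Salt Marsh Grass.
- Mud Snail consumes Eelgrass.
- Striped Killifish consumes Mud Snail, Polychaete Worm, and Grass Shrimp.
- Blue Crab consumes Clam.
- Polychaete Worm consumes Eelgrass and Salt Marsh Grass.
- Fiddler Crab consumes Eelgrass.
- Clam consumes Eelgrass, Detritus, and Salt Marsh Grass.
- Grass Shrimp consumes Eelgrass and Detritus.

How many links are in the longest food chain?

2 links

One longest chain: Eelgrass → Grass Shrimp → Striped Killifish.
It has 3 species and 2 links.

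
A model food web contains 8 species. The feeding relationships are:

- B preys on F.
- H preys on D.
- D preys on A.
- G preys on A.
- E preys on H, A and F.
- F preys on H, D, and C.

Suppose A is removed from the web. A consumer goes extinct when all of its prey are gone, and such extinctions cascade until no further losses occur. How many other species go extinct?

Remove A.
Round 1: G (all prey gone), D (all prey gone) → extinct.
Round 2: H (all prey gone) → extinct.
No further losses. Total secondary extinctions: 3.

3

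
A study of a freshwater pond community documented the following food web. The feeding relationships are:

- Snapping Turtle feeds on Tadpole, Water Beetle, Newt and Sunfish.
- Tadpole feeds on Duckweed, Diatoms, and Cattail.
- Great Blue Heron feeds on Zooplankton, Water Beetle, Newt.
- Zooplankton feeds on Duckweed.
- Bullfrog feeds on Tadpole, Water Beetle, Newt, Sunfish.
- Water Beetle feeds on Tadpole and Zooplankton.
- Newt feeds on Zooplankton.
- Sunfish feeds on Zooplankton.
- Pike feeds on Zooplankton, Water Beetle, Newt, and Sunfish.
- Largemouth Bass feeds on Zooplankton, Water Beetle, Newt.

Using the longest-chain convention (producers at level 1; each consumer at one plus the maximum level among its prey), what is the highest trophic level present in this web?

Producers (level 1): Cattail, Duckweed, Diatoms.
Cattail → Tadpole → Water Beetle → Snapping Turtle gives Snapping Turtle level 4.
No species has a prey at level 4, so no species reaches level 5.

4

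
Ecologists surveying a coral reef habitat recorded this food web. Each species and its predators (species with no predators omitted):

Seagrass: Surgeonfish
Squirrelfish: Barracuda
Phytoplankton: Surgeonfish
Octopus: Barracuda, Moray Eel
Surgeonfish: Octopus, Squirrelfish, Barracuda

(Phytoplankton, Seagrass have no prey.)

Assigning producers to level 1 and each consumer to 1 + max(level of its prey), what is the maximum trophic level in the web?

Producers (level 1): Phytoplankton, Seagrass.
Phytoplankton → Surgeonfish → Octopus → Moray Eel gives Moray Eel level 4.
No species has a prey at level 4, so no species reaches level 5.

4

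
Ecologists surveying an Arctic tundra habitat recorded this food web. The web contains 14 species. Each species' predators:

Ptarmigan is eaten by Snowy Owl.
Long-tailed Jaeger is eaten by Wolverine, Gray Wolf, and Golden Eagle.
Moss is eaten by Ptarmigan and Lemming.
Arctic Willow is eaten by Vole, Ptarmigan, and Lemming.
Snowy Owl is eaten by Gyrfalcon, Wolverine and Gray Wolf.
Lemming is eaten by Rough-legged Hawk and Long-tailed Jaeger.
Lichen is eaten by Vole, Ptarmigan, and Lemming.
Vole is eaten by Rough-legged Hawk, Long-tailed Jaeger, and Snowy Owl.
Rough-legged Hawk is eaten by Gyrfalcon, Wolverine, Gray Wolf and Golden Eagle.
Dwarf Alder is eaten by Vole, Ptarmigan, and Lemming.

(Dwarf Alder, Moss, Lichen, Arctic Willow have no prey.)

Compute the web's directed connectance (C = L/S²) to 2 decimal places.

The web has S = 14 species and L = 27 feeding links.
C = L / S² = 27 / 196 = 0.1378 ≈ 0.14.

C = 0.14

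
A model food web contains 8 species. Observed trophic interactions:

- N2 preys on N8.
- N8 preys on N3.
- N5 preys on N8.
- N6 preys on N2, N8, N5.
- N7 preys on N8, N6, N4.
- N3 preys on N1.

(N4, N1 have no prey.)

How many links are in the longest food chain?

5 links

One longest chain: N1 → N3 → N8 → N2 → N6 → N7.
It has 6 species and 5 links.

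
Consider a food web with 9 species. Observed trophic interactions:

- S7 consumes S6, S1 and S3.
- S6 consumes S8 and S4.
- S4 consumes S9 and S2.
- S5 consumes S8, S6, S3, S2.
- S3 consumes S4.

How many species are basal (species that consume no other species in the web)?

Basal species (no prey listed): S1, S2, S8, S9.
Count: 4.

4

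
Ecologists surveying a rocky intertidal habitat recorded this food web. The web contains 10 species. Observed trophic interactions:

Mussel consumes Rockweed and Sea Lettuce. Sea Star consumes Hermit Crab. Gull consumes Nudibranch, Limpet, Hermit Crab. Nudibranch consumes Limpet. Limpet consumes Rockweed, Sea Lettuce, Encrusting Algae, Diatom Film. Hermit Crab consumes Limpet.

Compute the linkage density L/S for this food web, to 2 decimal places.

There are L = 12 links among S = 10 species.
L/S = 12/10 = 1.2000 ≈ 1.20.

L/S = 1.20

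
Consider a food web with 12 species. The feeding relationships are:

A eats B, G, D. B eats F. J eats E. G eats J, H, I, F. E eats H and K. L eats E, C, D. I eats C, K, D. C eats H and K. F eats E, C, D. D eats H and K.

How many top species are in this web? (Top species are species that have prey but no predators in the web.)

2

Top species (has prey, but nothing eats it): L, A.
Count: 2.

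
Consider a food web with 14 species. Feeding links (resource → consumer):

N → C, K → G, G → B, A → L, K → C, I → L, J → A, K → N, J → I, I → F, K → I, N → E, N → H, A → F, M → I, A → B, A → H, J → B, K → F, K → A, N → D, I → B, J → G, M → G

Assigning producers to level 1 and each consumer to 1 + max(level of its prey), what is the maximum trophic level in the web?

Producers (level 1): M, J, K.
M → I → B gives B level 3.
No species has a prey at level 3, so no species reaches level 4.

3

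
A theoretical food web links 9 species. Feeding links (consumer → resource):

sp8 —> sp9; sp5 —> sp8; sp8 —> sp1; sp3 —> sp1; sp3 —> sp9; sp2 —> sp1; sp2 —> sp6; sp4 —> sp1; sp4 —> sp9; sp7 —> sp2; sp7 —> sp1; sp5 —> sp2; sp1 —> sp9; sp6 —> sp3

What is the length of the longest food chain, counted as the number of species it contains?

One longest chain: sp9 → sp1 → sp3 → sp6 → sp2 → sp7.
It has 6 species and 5 links.

6 species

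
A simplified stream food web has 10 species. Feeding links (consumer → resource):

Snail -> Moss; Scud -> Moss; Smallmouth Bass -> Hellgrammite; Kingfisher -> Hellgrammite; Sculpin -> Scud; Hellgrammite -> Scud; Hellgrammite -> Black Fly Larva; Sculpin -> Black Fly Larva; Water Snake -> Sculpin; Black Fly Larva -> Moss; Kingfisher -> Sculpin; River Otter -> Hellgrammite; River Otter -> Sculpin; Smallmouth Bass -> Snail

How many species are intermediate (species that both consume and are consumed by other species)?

Intermediate species (has both prey and predators): Snail, Scud, Black Fly Larva, Hellgrammite, Sculpin.
Count: 5.

5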